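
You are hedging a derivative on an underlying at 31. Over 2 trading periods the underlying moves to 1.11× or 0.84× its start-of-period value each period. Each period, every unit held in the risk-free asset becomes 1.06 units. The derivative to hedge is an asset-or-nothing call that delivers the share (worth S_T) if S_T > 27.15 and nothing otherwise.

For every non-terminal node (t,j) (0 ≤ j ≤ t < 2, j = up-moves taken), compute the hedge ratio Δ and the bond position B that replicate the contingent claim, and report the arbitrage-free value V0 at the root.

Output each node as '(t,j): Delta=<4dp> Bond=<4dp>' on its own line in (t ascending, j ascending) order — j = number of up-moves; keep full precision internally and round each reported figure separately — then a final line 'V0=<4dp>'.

Risk-neutral probability p* = (R−d)/(u−d) = (1.06−0.84)/(1.11−0.84) = 0.8148.
At expiry t=2: V(2,0)=0.0000, V(2,1)=28.9044, V(2,2)=38.1951
Node (1,0) S=26.0400: V=(p*·28.9044+(1−p*)·0.0000)/1.06=22.2186; Δ=(28.9044−0.0000)/(28.9044−21.8736)=4.1111; B=V−Δ·S=-84.8347
Node (1,1) S=34.4100: V=(p*·38.1951+(1−p*)·28.9044)/1.06=34.4100; Δ=(38.1951−28.9044)/(38.1951−28.9044)=1.0000; B=V−Δ·S=0.0000
Node (0,0) S=31.0000: V=(p*·34.4100+(1−p*)·22.2186)/1.06=30.3324; Δ=(34.4100−22.2186)/(34.4100−26.0400)=1.4566; B=V−Δ·S=-14.8209
The time-0 hedge costs 30.3324, which is the no-arbitrage price.

(0,0): Delta=1.4566 Bond=-14.8209
(1,0): Delta=4.1111 Bond=-84.8347
(1,1): Delta=1.0000 Bond=0.0000
V0=30.3324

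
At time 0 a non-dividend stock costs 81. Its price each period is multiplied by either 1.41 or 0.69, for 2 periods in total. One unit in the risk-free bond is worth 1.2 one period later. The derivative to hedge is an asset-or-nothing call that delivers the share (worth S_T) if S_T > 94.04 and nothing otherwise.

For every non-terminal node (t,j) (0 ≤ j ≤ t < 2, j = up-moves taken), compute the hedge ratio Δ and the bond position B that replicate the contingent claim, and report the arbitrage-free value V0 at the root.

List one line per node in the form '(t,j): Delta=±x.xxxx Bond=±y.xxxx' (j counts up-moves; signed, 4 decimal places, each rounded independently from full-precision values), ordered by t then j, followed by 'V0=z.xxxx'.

Since d<R<u, set p* = (R−d)/(u−d) = 0.7083; price each node as the discounted p*-expectation of its children.
Payoff layer (t=2): V(2,0)=0.0000, V(2,1)=0.0000, V(2,2)=161.0361
Node (1,0) S=55.8900: V=(p*·0.0000+(1−p*)·0.0000)/1.2=0.0000; Δ=(0.0000−0.0000)/(78.8049−38.5641)=0.0000; B=V−Δ·S=0.0000
Node (1,1) S=114.2100: V=(p*·161.0361+(1−p*)·0.0000)/1.2=95.0560; Δ=(161.0361−0.0000)/(161.0361−78.8049)=1.9583; B=V−Δ·S=-128.6052
Node (0,0) S=81.0000: V=(p*·95.0560+(1−p*)·0.0000)/1.2=56.1095; Δ=(95.0560−0.0000)/(114.2100−55.8900)=1.6299; B=V−Δ·S=-75.9128
The time-0 hedge costs 56.1095, which is the no-arbitrage price.

(0,0): Delta=1.6299 Bond=-75.9128
(1,0): Delta=0.0000 Bond=0.0000
(1,1): Delta=1.9583 Bond=-128.6052
V0=56.1095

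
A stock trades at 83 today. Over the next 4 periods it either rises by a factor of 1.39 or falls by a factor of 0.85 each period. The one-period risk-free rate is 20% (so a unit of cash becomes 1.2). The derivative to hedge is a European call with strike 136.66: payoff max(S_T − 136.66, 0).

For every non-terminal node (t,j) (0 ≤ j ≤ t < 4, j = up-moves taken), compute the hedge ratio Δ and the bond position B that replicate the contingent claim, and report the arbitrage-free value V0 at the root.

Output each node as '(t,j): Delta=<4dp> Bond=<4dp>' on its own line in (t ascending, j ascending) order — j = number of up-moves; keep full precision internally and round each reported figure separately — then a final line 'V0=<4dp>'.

(0,0): Delta=0.7255 Bond=-35.7215
(1,0): Delta=0.4044 Bond=-20.2092
(1,1): Delta=0.8322 Bond=-55.1650
(2,0): Delta=0.0000 Bond=0.0000
(2,1): Delta=0.5387 Bond=-37.4159
(2,2): Delta=0.9296 Bond=-81.8226
(3,0): Delta=0.0000 Bond=0.0000
(3,1): Delta=0.0000 Bond=0.0000
(3,2): Delta=0.7175 Bond=-69.2729
(3,3): Delta=1.0000 Bond=-113.8833
V0=24.4988

The replicating-portfolio and risk-neutral prices coincide; use p* = (1.2−0.85)/(1.39−0.85) = 0.6481 for the latter.
Terminal payoffs: V(4,0)=0.0000, V(4,1)=0.0000, V(4,2)=0.0000, V(4,3)=52.8104, V(4,4)=173.1799
(3,0): S=50.9724. Δ = (V_up−V_dn)/(S_up−S_dn) = (0.0000−0.0000)/(70.8516−43.3265) = 0.0000. V = [p*·0.0000 + (1−p*)·0.0000]/1.2 = 0.0000. B = V − Δ·S = 0.0000.
(3,1): S=83.3548. Δ = (V_up−V_dn)/(S_up−S_dn) = (0.0000−0.0000)/(115.8632−70.8516) = 0.0000. V = [p*·0.0000 + (1−p*)·0.0000]/1.2 = 0.0000. B = V − Δ·S = 0.0000.
(3,2): S=136.3097. Δ = (V_up−V_dn)/(S_up−S_dn) = (52.8104−0.0000)/(189.4704−115.8632) = 0.7175. V = [p*·52.8104 + (1−p*)·0.0000]/1.2 = 28.5241. B = V − Δ·S = -69.2729.
(3,3): S=222.9064. Δ = (V_up−V_dn)/(S_up−S_dn) = (173.1799−52.8104)/(309.8399−189.4704) = 1.0000. V = [p*·173.1799 + (1−p*)·52.8104]/1.2 = 109.0230. B = V − Δ·S = -113.8833.
(2,0): S=59.9675. Δ = (V_up−V_dn)/(S_up−S_dn) = (0.0000−0.0000)/(83.3548−50.9724) = 0.0000. V = [p*·0.0000 + (1−p*)·0.0000]/1.2 = 0.0000. B = V − Δ·S = 0.0000.
(2,1): S=98.0645. Δ = (V_up−V_dn)/(S_up−S_dn) = (28.5241−0.0000)/(136.3097−83.3548) = 0.5387. V = [p*·28.5241 + (1−p*)·0.0000]/1.2 = 15.4066. B = V − Δ·S = -37.4159.
(2,2): S=160.3643. Δ = (V_up−V_dn)/(S_up−S_dn) = (109.0230−28.5241)/(222.9064−136.3097) = 0.9296. V = [p*·109.0230 + (1−p*)·28.5241]/1.2 = 67.2495. B = V − Δ·S = -81.8226.
(1,0): S=70.5500. Δ = (V_up−V_dn)/(S_up−S_dn) = (15.4066−0.0000)/(98.0645−59.9675) = 0.4044. V = [p*·15.4066 + (1−p*)·0.0000]/1.2 = 8.3214. B = V − Δ·S = -20.2092.
(1,1): S=115.3700. Δ = (V_up−V_dn)/(S_up−S_dn) = (67.2495−15.4066)/(160.3643−98.0645) = 0.8322. V = [p*·67.2495 + (1−p*)·15.4066]/1.2 = 40.8404. B = V − Δ·S = -55.1650.
(0,0): S=83.0000. Δ = (V_up−V_dn)/(S_up−S_dn) = (40.8404−8.3214)/(115.3700−70.5500) = 0.7255. V = [p*·40.8404 + (1−p*)·8.3214]/1.2 = 24.4988. B = V − Δ·S = -35.7215.
Root portfolio cost Δ·83+B reproduces V0=24.4988.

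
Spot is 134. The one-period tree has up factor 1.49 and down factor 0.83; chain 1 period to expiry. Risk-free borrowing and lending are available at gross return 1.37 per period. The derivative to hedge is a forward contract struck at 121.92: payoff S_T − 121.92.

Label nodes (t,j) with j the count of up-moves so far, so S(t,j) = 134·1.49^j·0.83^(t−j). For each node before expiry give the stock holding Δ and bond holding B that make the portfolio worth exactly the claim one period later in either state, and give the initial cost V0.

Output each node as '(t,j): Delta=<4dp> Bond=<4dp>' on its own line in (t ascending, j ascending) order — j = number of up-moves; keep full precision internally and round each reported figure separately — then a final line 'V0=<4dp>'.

Risk-neutral probability p* = (R−d)/(u−d) = (1.37−0.83)/(1.49−0.83) = 0.8182.
Terminal payoffs: V(1,0)=-10.7000, V(1,1)=77.7400
  t=0,j=0: stock 134.0000 → up 199.6600 (V=77.7400), down 111.2200 (V=-10.7000). Price 45.0073; hedge Δ=1.0000, bond B=-88.9927.
Self-financing check: at every node Δ·S+B equals the discounted successor values.

(0,0): Delta=1.0000 Bond=-88.9927
V0=45.0073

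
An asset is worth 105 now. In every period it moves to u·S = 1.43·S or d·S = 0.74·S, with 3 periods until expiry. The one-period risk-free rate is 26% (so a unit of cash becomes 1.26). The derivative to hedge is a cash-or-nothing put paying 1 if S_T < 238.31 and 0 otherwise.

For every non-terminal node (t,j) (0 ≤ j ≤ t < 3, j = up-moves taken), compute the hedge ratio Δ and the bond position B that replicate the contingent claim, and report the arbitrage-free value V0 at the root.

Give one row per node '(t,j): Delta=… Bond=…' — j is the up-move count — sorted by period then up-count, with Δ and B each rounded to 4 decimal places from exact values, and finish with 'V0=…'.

(0,0): Delta=-0.0049 Bond=0.8044
(1,0): Delta=0.0000 Bond=0.6299
(1,1): Delta=-0.0058 Bond=1.1390
(2,0): Delta=0.0000 Bond=0.7937
(2,1): Delta=0.0000 Bond=0.7937
(2,2): Delta=-0.0067 Bond=1.6448
V0=0.2859

Risk-neutral probability p* = (R−d)/(u−d) = (1.26−0.74)/(1.43−0.74) = 0.7536.
Terminal payoffs: V(3,0)=1.0000, V(3,1)=1.0000, V(3,2)=1.0000, V(3,3)=0.0000
(2,0): S=57.4980. Δ = (V_up−V_dn)/(S_up−S_dn) = (1.0000−1.0000)/(82.2221−42.5485) = 0.0000. V = [p*·1.0000 + (1−p*)·1.0000]/1.26 = 0.7937. B = V − Δ·S = 0.7937.
(2,1): S=111.1110. Δ = (V_up−V_dn)/(S_up−S_dn) = (1.0000−1.0000)/(158.8887−82.2221) = 0.0000. V = [p*·1.0000 + (1−p*)·1.0000]/1.26 = 0.7937. B = V − Δ·S = 0.7937.
(2,2): S=214.7145. Δ = (V_up−V_dn)/(S_up−S_dn) = (0.0000−1.0000)/(307.0417−158.8887) = -0.0067. V = [p*·0.0000 + (1−p*)·1.0000]/1.26 = 0.1955. B = V − Δ·S = 1.6448.
(1,0): S=77.7000. Δ = (V_up−V_dn)/(S_up−S_dn) = (0.7937−0.7937)/(111.1110−57.4980) = 0.0000. V = [p*·0.7937 + (1−p*)·0.7937]/1.26 = 0.6299. B = V − Δ·S = 0.6299.
(1,1): S=150.1500. Δ = (V_up−V_dn)/(S_up−S_dn) = (0.1955−0.7937)/(214.7145−111.1110) = -0.0058. V = [p*·0.1955 + (1−p*)·0.7937]/1.26 = 0.2721. B = V − Δ·S = 1.1390.
(0,0): S=105.0000. Δ = (V_up−V_dn)/(S_up−S_dn) = (0.2721−0.6299)/(150.1500−77.7000) = -0.0049. V = [p*·0.2721 + (1−p*)·0.6299]/1.26 = 0.2859. B = V − Δ·S = 0.8044.
Root portfolio cost Δ·105+B reproduces V0=0.2859.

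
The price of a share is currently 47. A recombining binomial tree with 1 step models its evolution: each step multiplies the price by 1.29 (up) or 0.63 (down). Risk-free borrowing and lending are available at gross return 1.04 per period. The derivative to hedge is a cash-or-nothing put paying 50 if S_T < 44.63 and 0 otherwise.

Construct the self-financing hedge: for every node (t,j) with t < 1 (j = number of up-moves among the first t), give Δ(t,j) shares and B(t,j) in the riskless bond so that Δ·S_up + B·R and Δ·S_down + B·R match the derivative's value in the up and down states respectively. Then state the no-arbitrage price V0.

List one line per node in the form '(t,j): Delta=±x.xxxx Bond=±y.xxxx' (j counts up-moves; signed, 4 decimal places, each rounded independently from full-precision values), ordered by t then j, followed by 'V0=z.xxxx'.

Under the risk-neutral measure, an up-move has probability p* = (R−d)/(u−d) = 0.6212 and values discount at R = 1.04.
Terminal payoffs: V(1,0)=50.0000, V(1,1)=0.0000
Node (0,0) S=47.0000: V=(p*·0.0000+(1−p*)·50.0000)/1.04=18.2110; Δ=(0.0000−50.0000)/(60.6300−29.6100)=-1.6119; B=V−Δ·S=93.9685
Root portfolio cost Δ·47+B reproduces V0=18.2110.

(0,0): Delta=-1.6119 Bond=93.9685
V0=18.2110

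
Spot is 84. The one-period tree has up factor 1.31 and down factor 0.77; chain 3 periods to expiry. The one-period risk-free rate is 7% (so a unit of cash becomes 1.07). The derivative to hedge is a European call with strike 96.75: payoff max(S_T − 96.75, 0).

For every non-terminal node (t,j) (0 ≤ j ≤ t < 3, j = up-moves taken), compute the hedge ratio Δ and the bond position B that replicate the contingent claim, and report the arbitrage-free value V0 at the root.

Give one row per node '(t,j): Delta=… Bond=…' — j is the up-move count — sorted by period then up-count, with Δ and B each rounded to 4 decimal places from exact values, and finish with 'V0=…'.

No-arbitrage ⇒ martingale measure with p* = (R−d)/(u−d) = 0.5556.
At expiry t=3: V(3,0)=0.0000, V(3,1)=0.0000, V(3,2)=14.2473, V(3,3)=92.0896
  t=2,j=0: stock 49.8036 → up 65.2427 (V=0.0000), down 38.3488 (V=0.0000). Price 0.0000; hedge Δ=0.0000, bond B=0.0000.
  t=2,j=1: stock 84.7308 → up 110.9973 (V=14.2473), down 65.2427 (V=0.0000). Price 7.3974; hedge Δ=0.3114, bond B=-18.9866.
  t=2,j=2: stock 144.1524 → up 188.8396 (V=92.0896), down 110.9973 (V=14.2473). Price 53.7318; hedge Δ=1.0000, bond B=-90.4206.
  t=1,j=0: stock 64.6800 → up 84.7308 (V=7.3974), down 49.8036 (V=0.0000). Price 3.8408; hedge Δ=0.2118, bond B=-9.8580.
  t=1,j=1: stock 110.0400 → up 144.1524 (V=53.7318), down 84.7308 (V=7.3974). Price 30.9708; hedge Δ=0.7798, bond B=-54.8338.
  t=0,j=0: stock 84.0000 → up 110.0400 (V=30.9708), down 64.6800 (V=3.8408). Price 17.6757; hedge Δ=0.5981, bond B=-32.5650.
Root portfolio cost Δ·84+B reproduces V0=17.6757.

(0,0): Delta=0.5981 Bond=-32.5650
(1,0): Delta=0.2118 Bond=-9.8580
(1,1): Delta=0.7798 Bond=-54.8338
(2,0): Delta=0.0000 Bond=0.0000
(2,1): Delta=0.3114 Bond=-18.9866
(2,2): Delta=1.0000 Bond=-90.4206
V0=17.6757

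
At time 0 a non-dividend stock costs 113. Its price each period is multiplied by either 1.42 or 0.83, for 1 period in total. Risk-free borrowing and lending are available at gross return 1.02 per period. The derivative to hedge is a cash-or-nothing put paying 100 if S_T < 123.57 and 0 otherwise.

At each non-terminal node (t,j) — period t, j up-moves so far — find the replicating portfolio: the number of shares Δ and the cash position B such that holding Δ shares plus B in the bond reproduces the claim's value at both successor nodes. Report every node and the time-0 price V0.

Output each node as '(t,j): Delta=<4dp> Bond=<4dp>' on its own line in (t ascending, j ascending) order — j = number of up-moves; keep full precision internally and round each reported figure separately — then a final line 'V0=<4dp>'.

The replicating-portfolio and risk-neutral prices coincide; use p* = (1.02−0.83)/(1.42−0.83) = 0.3220 for the latter.
Payoff layer (t=1): V(1,0)=100.0000, V(1,1)=0.0000
(0,0): S=113.0000. Δ = (V_up−V_dn)/(S_up−S_dn) = (0.0000−100.0000)/(160.4600−93.7900) = -1.4999. V = [p*·0.0000 + (1−p*)·100.0000]/1.02 = 66.4673. B = V − Δ·S = 235.9588.
The time-0 hedge costs 66.4673, which is the no-arbitrage price.

(0,0): Delta=-1.4999 Bond=235.9588
V0=66.4673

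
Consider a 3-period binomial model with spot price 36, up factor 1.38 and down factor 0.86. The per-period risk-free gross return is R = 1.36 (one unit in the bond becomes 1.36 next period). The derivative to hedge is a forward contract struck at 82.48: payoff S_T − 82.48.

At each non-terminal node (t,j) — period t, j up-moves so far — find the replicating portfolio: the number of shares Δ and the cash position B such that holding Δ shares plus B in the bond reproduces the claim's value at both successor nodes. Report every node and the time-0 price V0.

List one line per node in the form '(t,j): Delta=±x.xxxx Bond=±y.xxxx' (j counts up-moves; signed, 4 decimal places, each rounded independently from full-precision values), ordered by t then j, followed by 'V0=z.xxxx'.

(0,0): Delta=1.0000 Bond=-32.7893
(1,0): Delta=1.0000 Bond=-44.5934
(1,1): Delta=1.0000 Bond=-44.5934
(2,0): Delta=1.0000 Bond=-60.6471
(2,1): Delta=1.0000 Bond=-60.6471
(2,2): Delta=1.0000 Bond=-60.6471
V0=3.2107

Since d<R<u, set p* = (R−d)/(u−d) = 0.9615; price each node as the discounted p*-expectation of its children.
Terminal values V(3,·): V(3,0)=-59.5820, V(3,1)=-45.7367, V(3,2)=-23.5198, V(3,3)=12.1306
(2,0): S=26.6256. Δ = (V_up−V_dn)/(S_up−S_dn) = (-45.7367−-59.5820)/(36.7433−22.8980) = 1.0000. V = [p*·-45.7367 + (1−p*)·-59.5820]/1.36 = -34.0215. B = V − Δ·S = -60.6471.
(2,1): S=42.7248. Δ = (V_up−V_dn)/(S_up−S_dn) = (-23.5198−-45.7367)/(58.9602−36.7433) = 1.0000. V = [p*·-23.5198 + (1−p*)·-45.7367]/1.36 = -17.9223. B = V − Δ·S = -60.6471.
(2,2): S=68.5584. Δ = (V_up−V_dn)/(S_up−S_dn) = (12.1306−-23.5198)/(94.6106−58.9602) = 1.0000. V = [p*·12.1306 + (1−p*)·-23.5198]/1.36 = 7.9113. B = V − Δ·S = -60.6471.
(1,0): S=30.9600. Δ = (V_up−V_dn)/(S_up−S_dn) = (-17.9223−-34.0215)/(42.7248−26.6256) = 1.0000. V = [p*·-17.9223 + (1−p*)·-34.0215]/1.36 = -13.6334. B = V − Δ·S = -44.5934.
(1,1): S=49.6800. Δ = (V_up−V_dn)/(S_up−S_dn) = (7.9113−-17.9223)/(68.5584−42.7248) = 1.0000. V = [p*·7.9113 + (1−p*)·-17.9223]/1.36 = 5.0866. B = V − Δ·S = -44.5934.
(0,0): S=36.0000. Δ = (V_up−V_dn)/(S_up−S_dn) = (5.0866−-13.6334)/(49.6800−30.9600) = 1.0000. V = [p*·5.0866 + (1−p*)·-13.6334]/1.36 = 3.2107. B = V − Δ·S = -32.7893.
Self-financing check: at every node Δ·S+B equals the discounted successor values.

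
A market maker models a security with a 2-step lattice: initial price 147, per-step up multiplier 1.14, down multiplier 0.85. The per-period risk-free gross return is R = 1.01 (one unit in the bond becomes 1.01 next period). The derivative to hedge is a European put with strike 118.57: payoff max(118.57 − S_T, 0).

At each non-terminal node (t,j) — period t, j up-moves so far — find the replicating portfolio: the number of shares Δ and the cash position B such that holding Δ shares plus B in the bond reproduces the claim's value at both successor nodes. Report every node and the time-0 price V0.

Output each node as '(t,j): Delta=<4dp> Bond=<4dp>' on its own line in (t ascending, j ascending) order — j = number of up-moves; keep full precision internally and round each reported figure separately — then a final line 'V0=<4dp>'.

(0,0): Delta=-0.1287 Bond=21.3558
(1,0): Delta=-0.3412 Bond=48.1163
(1,1): Delta=0.0000 Bond=0.0000
V0=2.4353

Since d<R<u, set p* = (R−d)/(u−d) = 0.5517; price each node as the discounted p*-expectation of its children.
Terminal payoffs: V(2,0)=12.3625, V(2,1)=0.0000, V(2,2)=0.0000
(1,0): S=124.9500. Δ = (V_up−V_dn)/(S_up−S_dn) = (0.0000−12.3625)/(142.4430−106.2075) = -0.3412. V = [p*·0.0000 + (1−p*)·12.3625]/1.01 = 5.4869. B = V − Δ·S = 48.1163.
(1,1): S=167.5800. Δ = (V_up−V_dn)/(S_up−S_dn) = (0.0000−0.0000)/(191.0412−142.4430) = 0.0000. V = [p*·0.0000 + (1−p*)·0.0000]/1.01 = 0.0000. B = V − Δ·S = 0.0000.
(0,0): S=147.0000. Δ = (V_up−V_dn)/(S_up−S_dn) = (0.0000−5.4869)/(167.5800−124.9500) = -0.1287. V = [p*·0.0000 + (1−p*)·5.4869]/1.01 = 2.4353. B = V − Δ·S = 21.3558.
Self-financing check: at every node Δ·S+B equals the discounted successor values.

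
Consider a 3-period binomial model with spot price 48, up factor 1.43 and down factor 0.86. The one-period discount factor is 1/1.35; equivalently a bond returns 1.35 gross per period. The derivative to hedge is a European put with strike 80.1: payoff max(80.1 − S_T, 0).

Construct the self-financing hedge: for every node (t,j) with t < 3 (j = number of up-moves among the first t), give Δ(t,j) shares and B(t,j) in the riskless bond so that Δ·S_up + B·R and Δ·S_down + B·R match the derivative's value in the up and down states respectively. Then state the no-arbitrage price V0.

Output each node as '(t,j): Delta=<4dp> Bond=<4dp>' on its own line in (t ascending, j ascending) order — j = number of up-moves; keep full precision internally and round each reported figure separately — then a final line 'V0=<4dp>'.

Since d<R<u, set p* = (R−d)/(u−d) = 0.8596; price each node as the discounted p*-expectation of its children.
At expiry t=3: V(3,0)=49.5693, V(3,1)=29.3339, V(3,2)=0.0000, V(3,3)=0.0000
  t=2,j=0: stock 35.5008 → up 50.7661 (V=29.3339), down 30.5307 (V=49.5693). Price 23.8325; hedge Δ=-1.0000, bond B=59.3333.
  t=2,j=1: stock 59.0304 → up 84.4135 (V=0.0000), down 50.7661 (V=29.3339). Price 3.0497; hedge Δ=-0.8718, bond B=54.5126.
  t=2,j=2: stock 98.1552 → up 140.3619 (V=0.0000), down 84.4135 (V=0.0000). Price 0.0000; hedge Δ=0.0000, bond B=0.0000.
  t=1,j=0: stock 41.2800 → up 59.0304 (V=3.0497), down 35.5008 (V=23.8325). Price 4.4197; hedge Δ=-0.8833, bond B=40.8809.
  t=1,j=1: stock 68.6400 → up 98.1552 (V=0.0000), down 59.0304 (V=3.0497). Price 0.3171; hedge Δ=-0.0779, bond B=5.6673.
  t=0,j=0: stock 48.0000 → up 68.6400 (V=0.3171), down 41.2800 (V=4.4197). Price 0.6614; hedge Δ=-0.1499, bond B=7.8589.
The time-0 hedge costs 0.6614, which is the no-arbitrage price.

(0,0): Delta=-0.1499 Bond=7.8589
(1,0): Delta=-0.8833 Bond=40.8809
(1,1): Delta=-0.0779 Bond=5.6673
(2,0): Delta=-1.0000 Bond=59.3333
(2,1): Delta=-0.8718 Bond=54.5126
(2,2): Delta=0.0000 Bond=0.0000
V0=0.6614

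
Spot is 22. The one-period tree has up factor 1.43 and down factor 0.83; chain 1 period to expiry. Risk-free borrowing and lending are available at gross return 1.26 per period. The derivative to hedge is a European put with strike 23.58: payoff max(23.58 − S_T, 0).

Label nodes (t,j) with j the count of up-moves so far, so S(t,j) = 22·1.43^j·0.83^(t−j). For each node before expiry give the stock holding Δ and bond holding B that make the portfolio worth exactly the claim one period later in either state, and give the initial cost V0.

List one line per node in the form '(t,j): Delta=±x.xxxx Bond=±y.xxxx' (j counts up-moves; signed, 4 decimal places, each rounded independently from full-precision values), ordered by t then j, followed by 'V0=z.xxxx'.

The replicating-portfolio and risk-neutral prices coincide; use p* = (1.26−0.83)/(1.43−0.83) = 0.7167 for the latter.
Payoff layer (t=1): V(1,0)=5.3200, V(1,1)=0.0000
Node (0,0) S=22.0000: V=(p*·0.0000+(1−p*)·5.3200)/1.26=1.1963; Δ=(0.0000−5.3200)/(31.4600−18.2600)=-0.4030; B=V−Δ·S=10.0630
Self-financing check: at every node Δ·S+B equals the discounted successor values.

(0,0): Delta=-0.4030 Bond=10.0630
V0=1.1963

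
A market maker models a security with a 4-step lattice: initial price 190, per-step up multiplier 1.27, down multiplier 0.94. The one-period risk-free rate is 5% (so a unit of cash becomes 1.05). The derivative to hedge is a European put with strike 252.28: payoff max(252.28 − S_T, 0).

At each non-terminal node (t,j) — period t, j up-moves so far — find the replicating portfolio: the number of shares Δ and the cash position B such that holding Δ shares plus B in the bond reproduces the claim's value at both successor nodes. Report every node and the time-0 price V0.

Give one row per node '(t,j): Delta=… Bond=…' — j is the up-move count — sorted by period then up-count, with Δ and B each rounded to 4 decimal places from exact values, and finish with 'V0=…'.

(0,0): Delta=-0.5301 Bond=134.4732
(1,0): Delta=-0.7109 Bond=173.4827
(1,1): Delta=-0.2625 Bond=76.6254
(2,0): Delta=-0.8940 Bond=212.8927
(2,1): Delta=-0.4399 Bond=120.6849
(2,2): Delta=0.0000 Bond=0.0000
(3,0): Delta=-1.0000 Bond=240.2667
(3,1): Delta=-0.7371 Bond=190.0788
(3,2): Delta=0.0000 Bond=0.0000
(3,3): Delta=0.0000 Bond=0.0000
V0=33.7463

Risk-neutral probability p* = (R−d)/(u−d) = (1.05−0.94)/(1.27−0.94) = 0.3333.
Payoff layer (t=4): V(4,0)=103.9377, V(4,1)=51.8601, V(4,2)=0.0000, V(4,3)=0.0000, V(4,4)=0.0000
  t=3,j=0: stock 157.8110 → up 200.4199 (V=51.8601), down 148.3423 (V=103.9377). Price 82.4557; hedge Δ=-1.0000, bond B=240.2667.
  t=3,j=1: stock 213.2127 → up 270.7801 (V=0.0000), down 200.4199 (V=51.8601). Price 32.9270; hedge Δ=-0.7371, bond B=190.0788.
  t=3,j=2: stock 288.0639 → up 365.8412 (V=0.0000), down 270.7801 (V=0.0000). Price 0.0000; hedge Δ=0.0000, bond B=0.0000.
  t=3,j=3: stock 389.1928 → up 494.2748 (V=0.0000), down 365.8412 (V=0.0000). Price 0.0000; hedge Δ=0.0000, bond B=0.0000.
  t=2,j=0: stock 167.8840 → up 213.2127 (V=32.9270), down 157.8110 (V=82.4557). Price 62.8059; hedge Δ=-0.8940, bond B=212.8927.
  t=2,j=1: stock 226.8220 → up 288.0639 (V=0.0000), down 213.2127 (V=32.9270). Price 20.9061; hedge Δ=-0.4399, bond B=120.6849.
  t=2,j=2: stock 306.4510 → up 389.1928 (V=0.0000), down 288.0639 (V=0.0000). Price 0.0000; hedge Δ=0.0000, bond B=0.0000.
  t=1,j=0: stock 178.6000 → up 226.8220 (V=20.9061), down 167.8840 (V=62.8059). Price 46.5136; hedge Δ=-0.7109, bond B=173.4827.
  t=1,j=1: stock 241.3000 → up 306.4510 (V=0.0000), down 226.8220 (V=20.9061). Price 13.2737; hedge Δ=-0.2625, bond B=76.6254.
  t=0,j=0: stock 190.0000 → up 241.3000 (V=13.2737), down 178.6000 (V=46.5136). Price 33.7463; hedge Δ=-0.5301, bond B=134.4732.
The time-0 hedge costs 33.7463, which is the no-arbitrage price.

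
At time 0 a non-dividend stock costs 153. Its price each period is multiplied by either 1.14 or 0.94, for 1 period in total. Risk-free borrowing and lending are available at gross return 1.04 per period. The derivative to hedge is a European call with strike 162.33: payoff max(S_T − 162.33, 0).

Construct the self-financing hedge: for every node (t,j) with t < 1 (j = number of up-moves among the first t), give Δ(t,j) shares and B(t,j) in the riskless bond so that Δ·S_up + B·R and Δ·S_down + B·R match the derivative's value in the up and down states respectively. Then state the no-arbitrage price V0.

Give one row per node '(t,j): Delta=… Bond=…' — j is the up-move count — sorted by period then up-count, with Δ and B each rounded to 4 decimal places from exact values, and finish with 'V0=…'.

(0,0): Delta=0.3951 Bond=-54.6375
V0=5.8125

The replicating-portfolio and risk-neutral prices coincide; use p* = (1.04−0.94)/(1.14−0.94) = 0.5000 for the latter.
At expiry t=1: V(1,0)=0.0000, V(1,1)=12.0900
Node (0,0) S=153.0000: V=(p*·12.0900+(1−p*)·0.0000)/1.04=5.8125; Δ=(12.0900−0.0000)/(174.4200−143.8200)=0.3951; B=V−Δ·S=-54.6375
The time-0 hedge costs 5.8125, which is the no-arbitrage price.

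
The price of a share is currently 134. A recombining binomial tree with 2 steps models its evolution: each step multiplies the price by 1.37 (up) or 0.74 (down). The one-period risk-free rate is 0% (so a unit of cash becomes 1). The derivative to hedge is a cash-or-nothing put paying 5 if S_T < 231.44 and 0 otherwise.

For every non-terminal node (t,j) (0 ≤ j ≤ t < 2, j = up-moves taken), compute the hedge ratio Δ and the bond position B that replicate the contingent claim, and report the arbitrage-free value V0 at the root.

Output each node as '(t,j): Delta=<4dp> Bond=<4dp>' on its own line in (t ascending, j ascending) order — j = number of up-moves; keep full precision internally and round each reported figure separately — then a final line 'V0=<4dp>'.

Since d<R<u, set p* = (R−d)/(u−d) = 0.4127; price each node as the discounted p*-expectation of its children.
Terminal payoffs: V(2,0)=5.0000, V(2,1)=5.0000, V(2,2)=0.0000
  t=1,j=0: stock 99.1600 → up 135.8492 (V=5.0000), down 73.3784 (V=5.0000). Price 5.0000; hedge Δ=0.0000, bond B=5.0000.
  t=1,j=1: stock 183.5800 → up 251.5046 (V=0.0000), down 135.8492 (V=5.0000). Price 2.9365; hedge Δ=-0.0432, bond B=10.8730.
  t=0,j=0: stock 134.0000 → up 183.5800 (V=2.9365), down 99.1600 (V=5.0000). Price 4.1484; hedge Δ=-0.0244, bond B=7.4238.
Self-financing check: at every node Δ·S+B equals the discounted successor values.

(0,0): Delta=-0.0244 Bond=7.4238
(1,0): Delta=0.0000 Bond=5.0000
(1,1): Delta=-0.0432 Bond=10.8730
V0=4.1484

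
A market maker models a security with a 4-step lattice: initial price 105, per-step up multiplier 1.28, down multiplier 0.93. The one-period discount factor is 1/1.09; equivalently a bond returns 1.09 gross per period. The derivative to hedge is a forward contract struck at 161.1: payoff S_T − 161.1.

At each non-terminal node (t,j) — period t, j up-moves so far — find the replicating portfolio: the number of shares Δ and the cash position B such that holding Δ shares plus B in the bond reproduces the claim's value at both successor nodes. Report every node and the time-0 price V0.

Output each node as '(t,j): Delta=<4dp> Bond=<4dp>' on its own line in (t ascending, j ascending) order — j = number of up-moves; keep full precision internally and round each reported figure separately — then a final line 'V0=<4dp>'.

(0,0): Delta=1.0000 Bond=-114.1273
(1,0): Delta=1.0000 Bond=-124.3988
(1,1): Delta=1.0000 Bond=-124.3988
(2,0): Delta=1.0000 Bond=-135.5946
(2,1): Delta=1.0000 Bond=-135.5946
(2,2): Delta=1.0000 Bond=-135.5946
(3,0): Delta=1.0000 Bond=-147.7982
(3,1): Delta=1.0000 Bond=-147.7982
(3,2): Delta=1.0000 Bond=-147.7982
(3,3): Delta=1.0000 Bond=-147.7982
V0=-9.1273

Under the risk-neutral measure, an up-move has probability p* = (R−d)/(u−d) = 0.4571 and values discount at R = 1.09.
Terminal values V(4,·): V(4,0)=-82.5545, V(4,1)=-52.9944, V(4,2)=-12.3095, V(4,3)=43.6869, V(4,4)=120.7572
Node (3,0) S=84.4575: V=(p*·-52.9944+(1−p*)·-82.5545)/1.09=-63.3407; Δ=(-52.9944−-82.5545)/(108.1056−78.5455)=1.0000; B=V−Δ·S=-147.7982
Node (3,1) S=116.2426: V=(p*·-12.3095+(1−p*)·-52.9944)/1.09=-31.5556; Δ=(-12.3095−-52.9944)/(148.7905−108.1056)=1.0000; B=V−Δ·S=-147.7982
Node (3,2) S=159.9898: V=(p*·43.6869+(1−p*)·-12.3095)/1.09=12.1916; Δ=(43.6869−-12.3095)/(204.7869−148.7905)=1.0000; B=V−Δ·S=-147.7982
Node (3,3) S=220.2010: V=(p*·120.7572+(1−p*)·43.6869)/1.09=72.4028; Δ=(120.7572−43.6869)/(281.8572−204.7869)=1.0000; B=V−Δ·S=-147.7982
Node (2,0) S=90.8145: V=(p*·-31.5556+(1−p*)·-63.3407)/1.09=-44.7801; Δ=(-31.5556−-63.3407)/(116.2426−84.4575)=1.0000; B=V−Δ·S=-135.5946
Node (2,1) S=124.9920: V=(p*·12.1916+(1−p*)·-31.5556)/1.09=-10.6026; Δ=(12.1916−-31.5556)/(159.9898−116.2426)=1.0000; B=V−Δ·S=-135.5946
Node (2,2) S=172.0320: V=(p*·72.4028+(1−p*)·12.1916)/1.09=36.4374; Δ=(72.4028−12.1916)/(220.2010−159.9898)=1.0000; B=V−Δ·S=-135.5946
Node (1,0) S=97.6500: V=(p*·-10.6026+(1−p*)·-44.7801)/1.09=-26.7488; Δ=(-10.6026−-44.7801)/(124.9920−90.8145)=1.0000; B=V−Δ·S=-124.3988
Node (1,1) S=134.4000: V=(p*·36.4374+(1−p*)·-10.6026)/1.09=10.0012; Δ=(36.4374−-10.6026)/(172.0320−124.9920)=1.0000; B=V−Δ·S=-124.3988
Node (0,0) S=105.0000: V=(p*·10.0012+(1−p*)·-26.7488)/1.09=-9.1273; Δ=(10.0012−-26.7488)/(134.4000−97.6500)=1.0000; B=V−Δ·S=-114.1273
Check: Δ(0,0)·S0 + B(0,0) = -9.1273 = V0.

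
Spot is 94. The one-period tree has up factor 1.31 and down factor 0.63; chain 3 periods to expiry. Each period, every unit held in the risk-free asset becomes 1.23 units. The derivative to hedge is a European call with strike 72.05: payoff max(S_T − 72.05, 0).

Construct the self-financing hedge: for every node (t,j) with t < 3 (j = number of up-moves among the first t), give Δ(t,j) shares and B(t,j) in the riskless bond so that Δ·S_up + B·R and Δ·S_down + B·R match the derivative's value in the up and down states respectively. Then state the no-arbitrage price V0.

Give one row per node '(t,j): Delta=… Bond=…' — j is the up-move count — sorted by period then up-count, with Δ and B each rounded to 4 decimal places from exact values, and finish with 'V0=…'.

(0,0): Delta=0.9466 Bond=-33.2014
(1,0): Delta=0.5269 Bond=-15.9818
(1,1): Delta=0.9735 Bond=-44.1519
(2,0): Delta=0.0000 Bond=0.0000
(2,1): Delta=0.5607 Bond=-22.2786
(2,2): Delta=1.0000 Bond=-58.5772
V0=55.7803

Risk-neutral probability p* = (R−d)/(u−d) = (1.23−0.63)/(1.31−0.63) = 0.8824.
Terminal values V(3,·): V(3,0)=0.0000, V(3,1)=0.0000, V(3,2)=29.5774, V(3,3)=139.2706
  t=2,j=0: stock 37.3086 → up 48.8743 (V=0.0000), down 23.5044 (V=0.0000). Price 0.0000; hedge Δ=0.0000, bond B=0.0000.
  t=2,j=1: stock 77.5782 → up 101.6274 (V=29.5774), down 48.8743 (V=0.0000). Price 21.2177; hedge Δ=0.5607, bond B=-22.2786.
  t=2,j=2: stock 161.3134 → up 211.3206 (V=139.2706), down 101.6274 (V=29.5774). Price 102.7362; hedge Δ=1.0000, bond B=-58.5772.
  t=1,j=0: stock 59.2200 → up 77.5782 (V=21.2177), down 37.3086 (V=0.0000). Price 15.2207; hedge Δ=0.5269, bond B=-15.9818.
  t=1,j=1: stock 123.1400 → up 161.3134 (V=102.7362), down 77.5782 (V=21.2177). Price 75.7283; hedge Δ=0.9735, bond B=-44.1519.
  t=0,j=0: stock 94.0000 → up 123.1400 (V=75.7283), down 59.2200 (V=15.2207). Price 55.7803; hedge Δ=0.9466, bond B=-33.2014.
Each (Δ,B) replicates both successor values, so the strategy is self-financing and V0 is arbitrage-free.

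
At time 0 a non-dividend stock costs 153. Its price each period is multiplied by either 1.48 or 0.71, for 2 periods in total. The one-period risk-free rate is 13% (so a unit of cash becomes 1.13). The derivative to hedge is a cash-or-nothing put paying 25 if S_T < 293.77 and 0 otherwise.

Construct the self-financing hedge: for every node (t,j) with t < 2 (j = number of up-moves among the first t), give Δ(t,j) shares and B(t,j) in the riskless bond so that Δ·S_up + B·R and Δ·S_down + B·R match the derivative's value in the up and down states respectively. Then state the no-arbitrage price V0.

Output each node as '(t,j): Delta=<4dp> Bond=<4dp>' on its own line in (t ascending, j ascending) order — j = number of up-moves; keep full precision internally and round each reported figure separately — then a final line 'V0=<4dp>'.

Risk-neutral probability p* = (R−d)/(u−d) = (1.13−0.71)/(1.48−0.71) = 0.5455.
Terminal payoffs: V(2,0)=25.0000, V(2,1)=25.0000, V(2,2)=0.0000
(1,0): S=108.6300. Δ = (V_up−V_dn)/(S_up−S_dn) = (25.0000−25.0000)/(160.7724−77.1273) = 0.0000. V = [p*·25.0000 + (1−p*)·25.0000]/1.13 = 22.1239. B = V − Δ·S = 22.1239.
(1,1): S=226.4400. Δ = (V_up−V_dn)/(S_up−S_dn) = (0.0000−25.0000)/(335.1312−160.7724) = -0.1434. V = [p*·0.0000 + (1−p*)·25.0000]/1.13 = 10.0563. B = V − Δ·S = 42.5238.
(0,0): S=153.0000. Δ = (V_up−V_dn)/(S_up−S_dn) = (10.0563−22.1239)/(226.4400−108.6300) = -0.1024. V = [p*·10.0563 + (1−p*)·22.1239]/1.13 = 13.7536. B = V − Δ·S = 29.4258.
Self-financing check: at every node Δ·S+B equals the discounted successor values.

(0,0): Delta=-0.1024 Bond=29.4258
(1,0): Delta=0.0000 Bond=22.1239
(1,1): Delta=-0.1434 Bond=42.5238
V0=13.7536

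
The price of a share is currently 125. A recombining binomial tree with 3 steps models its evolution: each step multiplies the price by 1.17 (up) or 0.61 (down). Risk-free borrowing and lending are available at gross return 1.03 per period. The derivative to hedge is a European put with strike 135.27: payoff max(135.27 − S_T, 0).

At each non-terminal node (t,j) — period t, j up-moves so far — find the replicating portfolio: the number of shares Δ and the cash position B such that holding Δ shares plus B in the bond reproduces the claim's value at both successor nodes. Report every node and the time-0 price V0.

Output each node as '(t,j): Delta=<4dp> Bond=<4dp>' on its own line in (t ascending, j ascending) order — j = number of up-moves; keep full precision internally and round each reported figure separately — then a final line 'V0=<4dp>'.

(0,0): Delta=-0.5082 Bond=87.3822
(1,0): Delta=-1.0000 Bond=127.5049
(1,1): Delta=-0.4227 Bond=77.5032
(2,0): Delta=-1.0000 Bond=131.3301
(2,1): Delta=-1.0000 Bond=131.3301
(2,2): Delta=-0.3224 Bond=62.6611
V0=23.8597

Under the risk-neutral measure, an up-move has probability p* = (R−d)/(u−d) = 0.7500 and values discount at R = 1.03.
Payoff layer (t=3): V(3,0)=106.8974, V(3,1)=80.8504, V(3,2)=30.8914, V(3,3)=0.0000
Node (2,0) S=46.5125: V=(p*·80.8504+(1−p*)·106.8974)/1.03=84.8176; Δ=(80.8504−106.8974)/(54.4196−28.3726)=-1.0000; B=V−Δ·S=131.3301
Node (2,1) S=89.2125: V=(p*·30.8914+(1−p*)·80.8504)/1.03=42.1176; Δ=(30.8914−80.8504)/(104.3786−54.4196)=-1.0000; B=V−Δ·S=131.3301
Node (2,2) S=171.1125: V=(p*·0.0000+(1−p*)·30.8914)/1.03=7.4979; Δ=(0.0000−30.8914)/(200.2016−104.3786)=-0.3224; B=V−Δ·S=62.6611
Node (1,0) S=76.2500: V=(p*·42.1176+(1−p*)·84.8176)/1.03=51.2549; Δ=(42.1176−84.8176)/(89.2125−46.5125)=-1.0000; B=V−Δ·S=127.5049
Node (1,1) S=146.2500: V=(p*·7.4979+(1−p*)·42.1176)/1.03=15.6824; Δ=(7.4979−42.1176)/(171.1125−89.2125)=-0.4227; B=V−Δ·S=77.5032
Node (0,0) S=125.0000: V=(p*·15.6824+(1−p*)·51.2549)/1.03=23.8597; Δ=(15.6824−51.2549)/(146.2500−76.2500)=-0.5082; B=V−Δ·S=87.3822
The time-0 hedge costs 23.8597, which is the no-arbitrage price.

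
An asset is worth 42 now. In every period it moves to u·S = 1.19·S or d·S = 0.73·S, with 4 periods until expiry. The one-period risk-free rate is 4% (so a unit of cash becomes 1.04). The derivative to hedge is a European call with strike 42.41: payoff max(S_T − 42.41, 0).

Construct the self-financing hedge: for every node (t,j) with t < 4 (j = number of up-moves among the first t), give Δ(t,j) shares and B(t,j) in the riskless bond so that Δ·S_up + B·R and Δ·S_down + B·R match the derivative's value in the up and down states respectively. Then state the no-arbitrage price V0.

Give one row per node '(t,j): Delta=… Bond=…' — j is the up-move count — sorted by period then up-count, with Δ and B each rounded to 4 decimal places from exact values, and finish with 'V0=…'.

Risk-neutral probability p* = (R−d)/(u−d) = (1.04−0.73)/(1.19−0.73) = 0.6739.
Terminal payoffs: V(4,0)=0.0000, V(4,1)=0.0000, V(4,2)=0.0000, V(4,3)=9.2570, V(4,4)=41.8142
Node (3,0) S=16.3387: V=(p*·0.0000+(1−p*)·0.0000)/1.04=0.0000; Δ=(0.0000−0.0000)/(19.4431−11.9273)=0.0000; B=V−Δ·S=0.0000
Node (3,1) S=26.6343: V=(p*·0.0000+(1−p*)·0.0000)/1.04=0.0000; Δ=(0.0000−0.0000)/(31.6949−19.4431)=0.0000; B=V−Δ·S=0.0000
Node (3,2) S=43.4176: V=(p*·9.2570+(1−p*)·0.0000)/1.04=5.9985; Δ=(9.2570−0.0000)/(51.6670−31.6949)=0.4635; B=V−Δ·S=-14.1254
Node (3,3) S=70.7767: V=(p*·41.8142+(1−p*)·9.2570)/1.04=29.9978; Δ=(41.8142−9.2570)/(84.2242−51.6670)=1.0000; B=V−Δ·S=-40.7788
Node (2,0) S=22.3818: V=(p*·0.0000+(1−p*)·0.0000)/1.04=0.0000; Δ=(0.0000−0.0000)/(26.6343−16.3387)=0.0000; B=V−Δ·S=0.0000
Node (2,1) S=36.4854: V=(p*·5.9985+(1−p*)·0.0000)/1.04=3.8870; Δ=(5.9985−0.0000)/(43.4176−26.6343)=0.3574; B=V−Δ·S=-9.1532
Node (2,2) S=59.4762: V=(p*·29.9978+(1−p*)·5.9985)/1.04=21.3192; Δ=(29.9978−5.9985)/(70.7767−43.4176)=0.8772; B=V−Δ·S=-30.8534
Node (1,0) S=30.6600: V=(p*·3.8870+(1−p*)·0.0000)/1.04=2.5187; Δ=(3.8870−0.0000)/(36.4854−22.3818)=0.2756; B=V−Δ·S=-5.9312
Node (1,1) S=49.9800: V=(p*·21.3192+(1−p*)·3.8870)/1.04=15.0334; Δ=(21.3192−3.8870)/(59.4762−36.4854)=0.7582; B=V−Δ·S=-22.8627
Node (0,0) S=42.0000: V=(p*·15.0334+(1−p*)·2.5187)/1.04=10.5313; Δ=(15.0334−2.5187)/(49.9800−30.6600)=0.6478; B=V−Δ·S=-16.6746
Each (Δ,B) replicates both successor values, so the strategy is self-financing and V0 is arbitrage-free.

(0,0): Delta=0.6478 Bond=-16.6746
(1,0): Delta=0.2756 Bond=-5.9312
(1,1): Delta=0.7582 Bond=-22.8627
(2,0): Delta=0.0000 Bond=0.0000
(2,1): Delta=0.3574 Bond=-9.1532
(2,2): Delta=0.8772 Bond=-30.8534
(3,0): Delta=0.0000 Bond=0.0000
(3,1): Delta=0.0000 Bond=0.0000
(3,2): Delta=0.4635 Bond=-14.1254
(3,3): Delta=1.0000 Bond=-40.7788
V0=10.5313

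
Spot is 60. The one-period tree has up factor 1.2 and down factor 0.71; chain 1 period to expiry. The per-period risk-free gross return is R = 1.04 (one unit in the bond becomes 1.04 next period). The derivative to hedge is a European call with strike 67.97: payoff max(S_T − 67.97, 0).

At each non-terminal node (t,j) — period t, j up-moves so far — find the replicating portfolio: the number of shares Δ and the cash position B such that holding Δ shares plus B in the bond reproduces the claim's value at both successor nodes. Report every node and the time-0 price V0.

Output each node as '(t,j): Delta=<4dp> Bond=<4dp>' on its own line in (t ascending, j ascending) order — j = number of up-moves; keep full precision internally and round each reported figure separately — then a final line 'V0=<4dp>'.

(0,0): Delta=0.1371 Bond=-5.6148
V0=2.6097

Risk-neutral probability p* = (R−d)/(u−d) = (1.04−0.71)/(1.2−0.71) = 0.6735.
Payoff layer (t=1): V(1,0)=0.0000, V(1,1)=4.0300
Node (0,0) S=60.0000: V=(p*·4.0300+(1−p*)·0.0000)/1.04=2.6097; Δ=(4.0300−0.0000)/(72.0000−42.6000)=0.1371; B=V−Δ·S=-5.6148
Each (Δ,B) replicates both successor values, so the strategy is self-financing and V0 is arbitrage-free.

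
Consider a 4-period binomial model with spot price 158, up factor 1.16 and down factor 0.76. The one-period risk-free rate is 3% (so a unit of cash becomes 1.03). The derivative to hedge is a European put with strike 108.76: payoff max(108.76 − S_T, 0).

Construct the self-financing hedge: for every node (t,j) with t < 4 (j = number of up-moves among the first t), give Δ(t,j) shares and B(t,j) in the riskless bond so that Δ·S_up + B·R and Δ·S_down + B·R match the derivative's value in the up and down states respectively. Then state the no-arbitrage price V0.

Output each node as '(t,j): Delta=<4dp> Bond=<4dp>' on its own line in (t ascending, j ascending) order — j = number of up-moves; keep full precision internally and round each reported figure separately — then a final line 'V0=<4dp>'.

Under the risk-neutral measure, an up-move has probability p* = (R−d)/(u−d) = 0.6750 and values discount at R = 1.03.
Terminal values V(4,·): V(4,0)=56.0478, V(4,1)=28.3045, V(4,2)=0.0000, V(4,3)=0.0000, V(4,4)=0.0000
(3,0): S=69.3582. Δ = (V_up−V_dn)/(S_up−S_dn) = (28.3045−56.0478)/(80.4555−52.7122) = -1.0000. V = [p*·28.3045 + (1−p*)·56.0478]/1.03 = 36.2340. B = V − Δ·S = 105.5922.
(3,1): S=105.8625. Δ = (V_up−V_dn)/(S_up−S_dn) = (0.0000−28.3045)/(122.8005−80.4555) = -0.6684. V = [p*·0.0000 + (1−p*)·28.3045]/1.03 = 8.9310. B = V − Δ·S = 79.6922.
(3,2): S=161.5796. Δ = (V_up−V_dn)/(S_up−S_dn) = (0.0000−0.0000)/(187.4324−122.8005) = 0.0000. V = [p*·0.0000 + (1−p*)·0.0000]/1.03 = 0.0000. B = V − Δ·S = 0.0000.
(3,3): S=246.6216. Δ = (V_up−V_dn)/(S_up−S_dn) = (0.0000−0.0000)/(286.0810−187.4324) = 0.0000. V = [p*·0.0000 + (1−p*)·0.0000]/1.03 = 0.0000. B = V − Δ·S = 0.0000.
(2,0): S=91.2608. Δ = (V_up−V_dn)/(S_up−S_dn) = (8.9310−36.2340)/(105.8625−69.3582) = -0.7479. V = [p*·8.9310 + (1−p*)·36.2340]/1.03 = 17.2859. B = V − Δ·S = 85.5434.
(2,1): S=139.2928. Δ = (V_up−V_dn)/(S_up−S_dn) = (0.0000−8.9310)/(161.5796−105.8625) = -0.1603. V = [p*·0.0000 + (1−p*)·8.9310]/1.03 = 2.8180. B = V − Δ·S = 25.1456.
(2,2): S=212.6048. Δ = (V_up−V_dn)/(S_up−S_dn) = (0.0000−0.0000)/(246.6216−161.5796) = 0.0000. V = [p*·0.0000 + (1−p*)·0.0000]/1.03 = 0.0000. B = V − Δ·S = 0.0000.
(1,0): S=120.0800. Δ = (V_up−V_dn)/(S_up−S_dn) = (2.8180−17.2859)/(139.2928−91.2608) = -0.3012. V = [p*·2.8180 + (1−p*)·17.2859]/1.03 = 7.3011. B = V − Δ·S = 43.4708.
(1,1): S=183.2800. Δ = (V_up−V_dn)/(S_up−S_dn) = (0.0000−2.8180)/(212.6048−139.2928) = -0.0384. V = [p*·0.0000 + (1−p*)·2.8180]/1.03 = 0.8892. B = V − Δ·S = 7.9343.
(0,0): S=158.0000. Δ = (V_up−V_dn)/(S_up−S_dn) = (0.8892−7.3011)/(183.2800−120.0800) = -0.1015. V = [p*·0.8892 + (1−p*)·7.3011]/1.03 = 2.8865. B = V − Δ·S = 18.9162.
Each (Δ,B) replicates both successor values, so the strategy is self-financing and V0 is arbitrage-free.

(0,0): Delta=-0.1015 Bond=18.9162
(1,0): Delta=-0.3012 Bond=43.4708
(1,1): Delta=-0.0384 Bond=7.9343
(2,0): Delta=-0.7479 Bond=85.5434
(2,1): Delta=-0.1603 Bond=25.1456
(2,2): Delta=0.0000 Bond=0.0000
(3,0): Delta=-1.0000 Bond=105.5922
(3,1): Delta=-0.6684 Bond=79.6922
(3,2): Delta=0.0000 Bond=0.0000
(3,3): Delta=0.0000 Bond=0.0000
V0=2.8865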